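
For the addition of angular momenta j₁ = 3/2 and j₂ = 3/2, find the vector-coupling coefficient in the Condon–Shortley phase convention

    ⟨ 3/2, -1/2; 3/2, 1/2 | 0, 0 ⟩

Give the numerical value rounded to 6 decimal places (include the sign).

triangle: 3!·0!·0!/4! = 6/24
(j±m)!: 1!·2!·2!·1!·0!·0! = 4
prefactor² = (2J+1)·Δ·N² = 1
  k=2: +1/(2!·1!·0!·0!·0!·0!) = 1/2
Σ = 1/2  ⇒  CG² = 1·1/2² = 1/4
CG = +√(1/4) = +0.500000

+0.500000  (= +√(1/4))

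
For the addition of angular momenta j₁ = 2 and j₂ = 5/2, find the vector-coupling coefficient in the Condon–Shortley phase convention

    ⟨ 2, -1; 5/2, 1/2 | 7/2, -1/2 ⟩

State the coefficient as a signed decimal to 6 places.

√[8·1!3!4!/9! · 1!3!3!2!3!4!] = √(1152/35)
  +(−1)^0/∏(0,1,3,3,0,1)! = 1/36  (running 1/36)
  +(−1)^1/∏(1,0,2,2,1,2)! = -1/8  (running -7/72)
⟨..|..⟩ = √(1152/35)·(-7/72) = -0.557773

−√(14/45) ≈ -0.557773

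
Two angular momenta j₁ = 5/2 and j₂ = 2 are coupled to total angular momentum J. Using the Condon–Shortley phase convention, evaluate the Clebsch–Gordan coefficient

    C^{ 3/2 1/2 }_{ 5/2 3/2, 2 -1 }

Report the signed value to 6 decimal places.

triangle: 3!*2!*1!/7! = 12/5040
(j±m)!: 4!*1!*1!*3!*2!*1! = 288
prefactor² = (2J+1)*Δ*N² = 96/35
  k=0: +1/(0!*3!*1!*1!*1!*0!) = 1/6
  k=1: −1/(1!*2!*0!*0!*2!*1!) = -1/4
Σ = -1/12  ⇒  CG² = 96/35*(-1/12)² = 2/105
CG = −√(2/105) = -0.138013

−√(2/105) ≈ -0.138013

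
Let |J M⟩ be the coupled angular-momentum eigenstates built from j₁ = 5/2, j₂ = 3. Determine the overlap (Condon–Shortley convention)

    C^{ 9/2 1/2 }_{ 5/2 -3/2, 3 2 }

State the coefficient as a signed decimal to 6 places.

−√(361/1386) = -0.510355

√[10·1!4!5!/11! · 1!4!5!1!5!4!] = √(460800/77)
  +(−1)^0/∏(0,1,4,5,0,0)! = 1/2880  (running 1/2880)
  +(−1)^1/∏(1,0,3,4,1,1)! = -1/144  (running -19/2880)
⟨..|..⟩ = √(460800/77)·(-19/2880) = -0.510355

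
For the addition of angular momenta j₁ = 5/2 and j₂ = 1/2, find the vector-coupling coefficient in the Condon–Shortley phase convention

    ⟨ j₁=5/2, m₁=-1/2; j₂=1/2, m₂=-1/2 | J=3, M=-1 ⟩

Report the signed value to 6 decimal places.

+0.816497  (= +√(2/3))

triangle: 0!*5!*1!/7! = 120/5040
(j±m)!: 2!*3!*0!*1!*2!*4! = 576
prefactor² = (2J+1)*Δ*N² = 96
  k=0: +1/(0!*0!*3!*0!*2!*1!) = 1/12
Σ = 1/12  ⇒  CG² = 96*1/12² = 2/3
CG = +√(2/3) = +0.816497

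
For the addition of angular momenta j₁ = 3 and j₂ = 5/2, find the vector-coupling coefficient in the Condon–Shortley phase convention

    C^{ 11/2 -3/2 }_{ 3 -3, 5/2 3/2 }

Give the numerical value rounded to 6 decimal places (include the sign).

+0.123091

triangle: 0!×6!×5!/12! = 86400/479001600
(j±m)!: 0!×6!×4!×1!×4!×7! = 2090188800
prefactor² = (2J+1)×Δ×N² = 49766400/11
  k=0: +1/(0!×0!×6!×4!×0!×1!) = 1/17280
Σ = 1/17280  ⇒  CG² = 49766400/11×1/17280² = 1/66
CG = +√(1/66) = +0.123091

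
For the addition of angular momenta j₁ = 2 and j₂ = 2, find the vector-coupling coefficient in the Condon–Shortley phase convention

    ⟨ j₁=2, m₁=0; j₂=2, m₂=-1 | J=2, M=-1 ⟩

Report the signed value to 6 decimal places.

j₁+j₂−J=2  J+j₁−j₂=2  J−j₁+j₂=2  j₁+j₂+J+1=7
(j₁±m₁, j₂±m₂, J±M) = (2,2,1,3,1,3)
P² = 8/7
sum k=0..1:
  [0] +1/4 = 1/4
  [1] −1/2 = -1/2
S = -1/4
C² = P²·S² = 1/14 ; C = -0.267261

-0.267261  (= −√(1/14))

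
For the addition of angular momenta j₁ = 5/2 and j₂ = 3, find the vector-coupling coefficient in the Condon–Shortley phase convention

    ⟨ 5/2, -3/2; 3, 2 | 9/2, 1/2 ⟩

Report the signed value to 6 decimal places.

√[10·1!4!5!/11! · 1!4!5!1!5!4!] = √(460800/77)
  +(−1)^0/∏(0,1,4,5,0,0)! = 1/2880  (running 1/2880)
  +(−1)^1/∏(1,0,3,4,1,1)! = -1/144  (running -19/2880)
⟨..|..⟩ = √(460800/77)·(-19/2880) = -0.510355

−√(361/1386) = -0.510355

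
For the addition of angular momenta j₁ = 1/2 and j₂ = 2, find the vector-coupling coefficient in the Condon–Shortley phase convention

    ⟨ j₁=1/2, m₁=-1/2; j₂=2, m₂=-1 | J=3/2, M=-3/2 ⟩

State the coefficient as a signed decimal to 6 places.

−√(1/5) ≈ -0.447214

triangle: 1!·0!·3!/5! = 6/120
(j±m)!: 0!·1!·1!·3!·0!·3! = 36
prefactor² = (2J+1)·Δ·N² = 36/5
  k=1: −1/(1!·0!·0!·0!·0!·3!) = -1/6
Σ = -1/6  ⇒  CG² = 36/5·(-1/6)² = 1/5
CG = −√(1/5) = -0.447214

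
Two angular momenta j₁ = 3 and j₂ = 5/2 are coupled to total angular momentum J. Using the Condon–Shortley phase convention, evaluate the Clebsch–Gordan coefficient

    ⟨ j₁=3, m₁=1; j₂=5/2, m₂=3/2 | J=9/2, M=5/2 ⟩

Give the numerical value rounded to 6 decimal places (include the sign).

−√(10/99) ≈ -0.317821

triangle: 1!×5!×4!/11! = 2880/39916800
(j±m)!: 4!×2!×4!×1!×7!×2! = 11612160
prefactor² = (2J+1)×Δ×N² = 92160/11
  k=0: +1/(0!×1!×2!×4!×3!×0!) = 1/288
  k=1: −1/(1!×0!×1!×3!×4!×1!) = -1/144
Σ = -1/288  ⇒  CG² = 92160/11×(-1/288)² = 10/99
CG = −√(10/99) = -0.317821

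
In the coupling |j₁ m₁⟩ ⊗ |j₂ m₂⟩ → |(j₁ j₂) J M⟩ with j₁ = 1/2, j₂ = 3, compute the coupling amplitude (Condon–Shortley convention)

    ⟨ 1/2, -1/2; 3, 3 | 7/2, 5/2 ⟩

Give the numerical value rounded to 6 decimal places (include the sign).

+0.377964  (= +√(1/7))

triangle: 0!×1!×6!/8! = 720/40320
(j±m)!: 0!×1!×6!×0!×6!×1! = 518400
prefactor² = (2J+1)×Δ×N² = 518400/7
  k=0: +1/(0!×0!×1!×6!×0!×0!) = 1/720
Σ = 1/720  ⇒  CG² = 518400/7×1/720² = 1/7
CG = +√(1/7) = +0.377964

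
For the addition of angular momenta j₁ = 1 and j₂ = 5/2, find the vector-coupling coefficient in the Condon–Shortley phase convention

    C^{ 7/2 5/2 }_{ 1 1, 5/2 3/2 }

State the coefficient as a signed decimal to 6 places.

+0.845154

triangle: 0!×2!×5!/8! = 240/40320
(j±m)!: 2!×0!×4!×1!×6!×1! = 34560
prefactor² = (2J+1)×Δ×N² = 11520/7
  k=0: +1/(0!×0!×0!×4!×2!×1!) = 1/48
Σ = 1/48  ⇒  CG² = 11520/7×1/48² = 5/7
CG = +√(5/7) = +0.845154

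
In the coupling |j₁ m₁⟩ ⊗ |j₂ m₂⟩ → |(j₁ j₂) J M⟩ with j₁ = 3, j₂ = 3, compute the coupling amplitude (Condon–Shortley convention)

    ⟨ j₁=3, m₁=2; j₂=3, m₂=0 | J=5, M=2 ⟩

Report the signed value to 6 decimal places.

triangle: 1!×5!×5!/12! = 14400/479001600
(j±m)!: 5!×1!×3!×3!×7!×3! = 130636800
prefactor² = (2J+1)×Δ×N² = 43200
  k=0: +1/(0!×1!×1!×3!×4!×2!) = 1/288
  k=1: −1/(1!×0!×0!×2!×5!×3!) = -1/1440
Σ = 1/360  ⇒  CG² = 43200×1/360² = 1/3
CG = +√(1/3) = +0.577350

+√(1/3) ≈ +0.577350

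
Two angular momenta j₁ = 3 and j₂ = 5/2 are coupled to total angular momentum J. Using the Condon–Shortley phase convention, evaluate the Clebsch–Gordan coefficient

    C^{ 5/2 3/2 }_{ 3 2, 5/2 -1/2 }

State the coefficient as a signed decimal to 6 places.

triangle: 3!×3!×2!/9! = 72/362880
(j±m)!: 5!×1!×2!×3!×4!×1! = 34560
prefactor² = (2J+1)×Δ×N² = 288/7
  k=0: +1/(0!×3!×1!×2!×2!×0!) = 1/24
  k=1: −1/(1!×2!×0!×1!×3!×1!) = -1/12
Σ = -1/24  ⇒  CG² = 288/7×(-1/24)² = 1/14
CG = −√(1/14) = -0.267261

-0.267261  (= −√(1/14))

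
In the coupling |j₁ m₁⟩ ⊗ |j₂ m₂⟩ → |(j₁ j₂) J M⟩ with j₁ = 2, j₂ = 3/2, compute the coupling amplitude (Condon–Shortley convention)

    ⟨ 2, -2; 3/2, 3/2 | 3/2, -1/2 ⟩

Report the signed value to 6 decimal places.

+0.632456

j₁+j₂−J=2  J+j₁−j₂=2  J−j₁+j₂=1  j₁+j₂+J+1=6
(j₁±m₁, j₂±m₂, J±M) = (0,4,3,0,1,2)
P² = 32/5
sum k=2..2:
  [2] +1/4 = 1/4
S = 1/4
C² = P²·S² = 2/5 ; C = +0.632456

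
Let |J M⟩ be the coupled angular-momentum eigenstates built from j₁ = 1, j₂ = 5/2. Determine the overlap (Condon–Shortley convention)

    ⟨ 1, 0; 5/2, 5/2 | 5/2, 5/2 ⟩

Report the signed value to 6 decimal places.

triangle: 1!·1!·4!/7! = 24/5040
(j±m)!: 1!·1!·5!·0!·5!·0! = 14400
prefactor² = (2J+1)·Δ·N² = 2880/7
  k=1: −1/(1!·0!·0!·4!·1!·0!) = -1/24
Σ = -1/24  ⇒  CG² = 2880/7·(-1/24)² = 5/7
CG = −√(5/7) = -0.845154

−√(5/7) = -0.845154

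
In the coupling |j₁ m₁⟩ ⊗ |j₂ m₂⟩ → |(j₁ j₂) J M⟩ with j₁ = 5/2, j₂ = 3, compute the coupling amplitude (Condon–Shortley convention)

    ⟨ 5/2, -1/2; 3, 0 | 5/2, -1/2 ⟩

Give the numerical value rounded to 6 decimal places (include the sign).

+√(8/105) ≈ +0.276026

j₁+j₂−J=3  J+j₁−j₂=2  J−j₁+j₂=3  j₁+j₂+J+1=9
(j₁±m₁, j₂±m₂, J±M) = (2,3,3,3,2,3)
P² = 216/35
sum k=1..3:
  [1] −1/8 = -1/8
  [2] +1/4 = 1/4
  [3] −1/72 = -1/72
S = 1/9
C² = P²·S² = 8/105 ; C = +0.276026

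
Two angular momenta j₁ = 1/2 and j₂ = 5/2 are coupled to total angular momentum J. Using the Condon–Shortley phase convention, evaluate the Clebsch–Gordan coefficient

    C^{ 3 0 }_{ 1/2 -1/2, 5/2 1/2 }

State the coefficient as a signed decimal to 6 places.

+0.707107  (= +√(1/2))

j₁+j₂−J=0  J+j₁−j₂=1  J−j₁+j₂=5  j₁+j₂+J+1=7
(j₁±m₁, j₂±m₂, J±M) = (0,1,3,2,3,3)
P² = 72
sum k=0..0:
  [0] +1/12 = 1/12
S = 1/12
C² = P²·S² = 1/2 ; C = +0.707107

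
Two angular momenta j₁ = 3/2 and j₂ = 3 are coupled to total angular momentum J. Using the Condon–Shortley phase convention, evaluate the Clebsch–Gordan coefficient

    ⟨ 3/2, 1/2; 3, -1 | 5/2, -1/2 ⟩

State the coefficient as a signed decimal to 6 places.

j₁+j₂−J=2  J+j₁−j₂=1  J−j₁+j₂=4  j₁+j₂+J+1=8
(j₁±m₁, j₂±m₂, J±M) = (2,1,2,4,2,3)
P² = 288/35
sum k=0..1:
  [0] +1/8 = 1/8
  [1] −1/6 = -1/6
S = -1/24
C² = P²·S² = 1/70 ; C = -0.119523

−√(1/70) ≈ -0.119523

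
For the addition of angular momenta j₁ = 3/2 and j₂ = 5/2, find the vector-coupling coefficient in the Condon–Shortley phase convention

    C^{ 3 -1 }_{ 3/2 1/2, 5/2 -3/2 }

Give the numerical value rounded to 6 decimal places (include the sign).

√[7·1!2!4!/8! · 2!1!1!4!2!4!] = √(96/5)
  +(−1)^0/∏(0,1,1,1,1,3)! = 1/6  (running 1/6)
  +(−1)^1/∏(1,0,0,0,2,4)! = -1/48  (running 7/48)
⟨..|..⟩ = √(96/5)·(7/48) = +0.639010

+0.639010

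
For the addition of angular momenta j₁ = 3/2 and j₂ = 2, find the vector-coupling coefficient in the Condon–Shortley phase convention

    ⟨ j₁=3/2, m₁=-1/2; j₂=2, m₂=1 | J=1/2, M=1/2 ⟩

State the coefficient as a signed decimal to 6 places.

j₁+j₂−J=3  J+j₁−j₂=0  J−j₁+j₂=1  j₁+j₂+J+1=5
(j₁±m₁, j₂±m₂, J±M) = (1,2,3,1,1,0)
P² = 6/5
sum k=2..2:
  [2] +1/2 = 1/2
S = 1/2
C² = P²·S² = 3/10 ; C = +0.547723

+√(3/10) = +0.547723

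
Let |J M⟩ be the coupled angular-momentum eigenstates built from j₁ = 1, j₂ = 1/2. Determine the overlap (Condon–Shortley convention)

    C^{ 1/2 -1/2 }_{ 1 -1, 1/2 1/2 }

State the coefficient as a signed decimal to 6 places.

−√(2/3) = -0.816497

√[2·1!1!0!/3! · 0!2!1!0!0!1!] = √(2/3)
  +(−1)^1/∏(1,0,1,0,0,0)! = -1  (running -1)
⟨..|..⟩ = √(2/3)·(-1) = -0.816497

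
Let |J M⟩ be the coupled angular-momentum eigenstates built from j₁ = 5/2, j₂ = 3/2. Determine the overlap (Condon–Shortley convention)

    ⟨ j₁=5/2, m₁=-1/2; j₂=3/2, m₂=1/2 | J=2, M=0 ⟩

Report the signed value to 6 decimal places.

triangle: 2!*3!*1!/7! = 12/5040
(j±m)!: 2!*3!*2!*1!*2!*2! = 96
prefactor² = (2J+1)*Δ*N² = 8/7
  k=1: −1/(1!*1!*2!*1!*1!*0!) = -1/2
  k=2: +1/(2!*0!*1!*0!*2!*1!) = 1/4
Σ = -1/4  ⇒  CG² = 8/7*(-1/4)² = 1/14
CG = −√(1/14) = -0.267261

−√(1/14) = -0.267261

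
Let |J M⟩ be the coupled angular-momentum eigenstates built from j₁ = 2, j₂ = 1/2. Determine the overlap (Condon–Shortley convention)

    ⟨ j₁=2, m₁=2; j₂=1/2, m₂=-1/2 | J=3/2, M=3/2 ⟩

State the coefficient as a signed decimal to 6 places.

+√(4/5) ≈ +0.894427

triangle: 1!·3!·0!/5! = 6/120
(j±m)!: 4!·0!·0!·1!·3!·0! = 144
prefactor² = (2J+1)·Δ·N² = 144/5
  k=0: +1/(0!·1!·0!·0!·3!·0!) = 1/6
Σ = 1/6  ⇒  CG² = 144/5·1/6² = 4/5
CG = +√(4/5) = +0.894427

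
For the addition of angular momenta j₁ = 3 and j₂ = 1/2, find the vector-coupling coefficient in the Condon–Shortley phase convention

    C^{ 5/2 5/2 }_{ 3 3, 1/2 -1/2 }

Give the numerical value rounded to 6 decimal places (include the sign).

√[6·1!5!0!/7! · 6!0!0!1!5!0!] = √(86400/7)
  +(−1)^0/∏(0,1,0,0,5,0)! = 1/120  (running 1/120)
⟨..|..⟩ = √(86400/7)·(1/120) = +0.925820

+√(6/7) ≈ +0.925820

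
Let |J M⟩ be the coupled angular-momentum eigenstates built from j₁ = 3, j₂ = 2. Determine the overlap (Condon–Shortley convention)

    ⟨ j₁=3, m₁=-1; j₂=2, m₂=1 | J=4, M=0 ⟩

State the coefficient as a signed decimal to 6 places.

−√(5/14) ≈ -0.597614

√[9·1!5!3!/10! · 2!4!3!1!4!4!] = √(10368/35)
  +(−1)^0/∏(0,1,4,3,1,0)! = 1/144  (running 1/144)
  +(−1)^1/∏(1,0,3,2,2,1)! = -1/24  (running -5/144)
⟨..|..⟩ = √(10368/35)·(-5/144) = -0.597614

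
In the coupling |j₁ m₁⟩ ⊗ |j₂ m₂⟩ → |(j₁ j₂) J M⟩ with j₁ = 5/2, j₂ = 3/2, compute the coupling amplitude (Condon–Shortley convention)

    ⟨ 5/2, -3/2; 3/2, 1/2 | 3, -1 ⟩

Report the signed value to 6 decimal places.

triangle: 1!×4!×2!/8! = 48/40320
(j±m)!: 1!×4!×2!×1!×2!×4! = 2304
prefactor² = (2J+1)×Δ×N² = 96/5
  k=0: +1/(0!×1!×4!×2!×0!×0!) = 1/48
  k=1: −1/(1!×0!×3!×1!×1!×1!) = -1/6
Σ = -7/48  ⇒  CG² = 96/5×(-7/48)² = 49/120
CG = −√(49/120) = -0.639010

-0.639010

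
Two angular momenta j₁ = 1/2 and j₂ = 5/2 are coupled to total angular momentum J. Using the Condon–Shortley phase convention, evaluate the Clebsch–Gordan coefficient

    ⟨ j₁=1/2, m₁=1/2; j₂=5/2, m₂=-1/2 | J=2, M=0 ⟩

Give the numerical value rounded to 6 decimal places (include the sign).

j₁+j₂−J=1  J+j₁−j₂=0  J−j₁+j₂=4  j₁+j₂+J+1=6
(j₁±m₁, j₂±m₂, J±M) = (1,0,2,3,2,2)
P² = 8
sum k=0..0:
  [0] +1/4 = 1/4
S = 1/4
C² = P²·S² = 1/2 ; C = +0.707107

+0.707107  (= +√(1/2))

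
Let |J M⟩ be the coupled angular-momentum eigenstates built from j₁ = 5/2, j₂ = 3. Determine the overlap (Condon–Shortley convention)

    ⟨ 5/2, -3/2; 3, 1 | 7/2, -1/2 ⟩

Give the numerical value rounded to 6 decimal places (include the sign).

√[8·2!3!4!/10! · 1!4!4!2!3!4!] = √(18432/175)
  +(−1)^1/∏(1,1,3,3,0,1)! = -1/36  (running -1/36)
  +(−1)^2/∏(2,0,2,2,1,2)! = 1/16  (running 5/144)
⟨..|..⟩ = √(18432/175)·(5/144) = +0.356348

+√(8/63) ≈ +0.356348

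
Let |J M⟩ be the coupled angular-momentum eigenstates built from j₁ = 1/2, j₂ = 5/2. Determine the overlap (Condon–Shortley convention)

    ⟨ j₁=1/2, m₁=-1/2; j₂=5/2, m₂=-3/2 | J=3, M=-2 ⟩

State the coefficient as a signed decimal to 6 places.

triangle: 0!·1!·5!/7! = 120/5040
(j±m)!: 0!·1!·1!·4!·1!·5! = 2880
prefactor² = (2J+1)·Δ·N² = 480
  k=0: +1/(0!·0!·1!·1!·0!·4!) = 1/24
Σ = 1/24  ⇒  CG² = 480·1/24² = 5/6
CG = +√(5/6) = +0.912871

+0.912871  (= +√(5/6))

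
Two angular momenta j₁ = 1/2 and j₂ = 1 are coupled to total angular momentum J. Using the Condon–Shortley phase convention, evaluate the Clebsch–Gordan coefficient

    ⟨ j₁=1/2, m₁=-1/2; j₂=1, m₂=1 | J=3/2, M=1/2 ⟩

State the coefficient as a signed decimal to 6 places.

+0.577350  (= +√(1/3))

triangle: 0!×1!×2!/4! = 2/24
(j±m)!: 0!×1!×2!×0!×2!×1! = 4
prefactor² = (2J+1)×Δ×N² = 4/3
  k=0: +1/(0!×0!×1!×2!×0!×0!) = 1/2
Σ = 1/2  ⇒  CG² = 4/3×1/2² = 1/3
CG = +√(1/3) = +0.577350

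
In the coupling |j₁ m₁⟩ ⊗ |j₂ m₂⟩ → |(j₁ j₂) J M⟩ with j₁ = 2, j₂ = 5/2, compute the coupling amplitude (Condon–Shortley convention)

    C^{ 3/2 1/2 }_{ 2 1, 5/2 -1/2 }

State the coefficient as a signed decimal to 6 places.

-0.487950  (= −√(5/21))

j₁+j₂−J=3  J+j₁−j₂=1  J−j₁+j₂=2  j₁+j₂+J+1=7
(j₁±m₁, j₂±m₂, J±M) = (3,1,2,3,2,1)
P² = 48/35
sum k=0..1:
  [0] +1/12 = 1/12
  [1] −1/2 = -1/2
S = -5/12
C² = P²·S² = 5/21 ; C = -0.487950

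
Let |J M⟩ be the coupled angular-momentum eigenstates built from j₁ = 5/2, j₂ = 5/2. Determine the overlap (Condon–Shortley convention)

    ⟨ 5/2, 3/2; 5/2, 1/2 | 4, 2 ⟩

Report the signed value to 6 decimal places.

+0.422577

√[9·1!4!4!/10! · 4!1!3!2!6!2!] = √(20736/35)
  +(−1)^0/∏(0,1,1,3,3,1)! = 1/36  (running 1/36)
  +(−1)^1/∏(1,0,0,2,4,2)! = -1/96  (running 5/288)
⟨..|..⟩ = √(20736/35)·(5/288) = +0.422577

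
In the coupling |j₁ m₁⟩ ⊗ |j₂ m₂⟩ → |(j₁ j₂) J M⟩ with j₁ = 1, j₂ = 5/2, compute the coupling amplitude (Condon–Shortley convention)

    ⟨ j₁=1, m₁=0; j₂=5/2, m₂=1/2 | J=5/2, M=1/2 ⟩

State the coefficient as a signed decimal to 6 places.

triangle: 1!·1!·4!/7! = 24/5040
(j±m)!: 1!·1!·3!·2!·3!·2! = 144
prefactor² = (2J+1)·Δ·N² = 144/35
  k=0: +1/(0!·1!·1!·3!·0!·1!) = 1/6
  k=1: −1/(1!·0!·0!·2!·1!·2!) = -1/4
Σ = -1/12  ⇒  CG² = 144/35·(-1/12)² = 1/35
CG = −√(1/35) = -0.169031

-0.169031  (= −√(1/35))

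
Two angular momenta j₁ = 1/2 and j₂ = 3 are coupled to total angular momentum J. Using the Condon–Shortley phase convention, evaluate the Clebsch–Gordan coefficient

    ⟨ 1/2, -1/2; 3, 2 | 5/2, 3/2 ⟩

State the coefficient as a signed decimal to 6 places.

-0.845154

√[6·1!0!5!/7! · 0!1!5!1!4!1!] = √(2880/7)
  +(−1)^1/∏(1,0,0,4,0,1)! = -1/24  (running -1/24)
⟨..|..⟩ = √(2880/7)·(-1/24) = -0.845154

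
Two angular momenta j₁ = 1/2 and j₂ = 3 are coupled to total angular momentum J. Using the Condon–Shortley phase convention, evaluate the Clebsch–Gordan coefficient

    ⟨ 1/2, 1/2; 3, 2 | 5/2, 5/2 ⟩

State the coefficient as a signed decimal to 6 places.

triangle: 1!*0!*5!/7! = 120/5040
(j±m)!: 1!*0!*5!*1!*5!*0! = 14400
prefactor² = (2J+1)*Δ*N² = 14400/7
  k=0: +1/(0!*1!*0!*5!*0!*0!) = 1/120
Σ = 1/120  ⇒  CG² = 14400/7*1/120² = 1/7
CG = +√(1/7) = +0.377964

+0.377964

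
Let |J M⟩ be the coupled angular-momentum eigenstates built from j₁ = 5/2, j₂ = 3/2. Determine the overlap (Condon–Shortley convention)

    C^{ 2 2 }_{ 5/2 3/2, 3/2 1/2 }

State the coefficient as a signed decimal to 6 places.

√[5·2!3!1!/7! · 4!1!2!1!4!0!] = √(96/7)
  +(−1)^1/∏(1,1,0,1,3,0)! = -1/6  (running -1/6)
⟨..|..⟩ = √(96/7)·(-1/6) = -0.617213

-0.617213  (= −√(8/21))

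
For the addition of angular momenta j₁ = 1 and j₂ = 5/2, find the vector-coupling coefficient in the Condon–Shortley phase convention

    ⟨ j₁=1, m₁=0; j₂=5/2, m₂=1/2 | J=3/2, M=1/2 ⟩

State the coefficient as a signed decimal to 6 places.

−√(2/5) ≈ -0.632456

triangle: 2!·0!·3!/6! = 12/720
(j±m)!: 1!·1!·3!·2!·2!·1! = 24
prefactor² = (2J+1)·Δ·N² = 8/5
  k=1: −1/(1!·1!·0!·2!·0!·1!) = -1/2
Σ = -1/2  ⇒  CG² = 8/5·(-1/2)² = 2/5
CG = −√(2/5) = -0.632456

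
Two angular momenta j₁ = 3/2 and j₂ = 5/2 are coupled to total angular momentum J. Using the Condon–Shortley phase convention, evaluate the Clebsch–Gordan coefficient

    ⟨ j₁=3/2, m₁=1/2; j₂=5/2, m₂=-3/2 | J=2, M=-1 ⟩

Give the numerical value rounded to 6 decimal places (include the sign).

+0.154303

√[5·2!1!3!/7! · 2!1!1!4!1!3!] = √(24/7)
  +(−1)^0/∏(0,2,1,1,0,2)! = 1/4  (running 1/4)
  +(−1)^1/∏(1,1,0,0,1,3)! = -1/6  (running 1/12)
⟨..|..⟩ = √(24/7)·(1/12) = +0.154303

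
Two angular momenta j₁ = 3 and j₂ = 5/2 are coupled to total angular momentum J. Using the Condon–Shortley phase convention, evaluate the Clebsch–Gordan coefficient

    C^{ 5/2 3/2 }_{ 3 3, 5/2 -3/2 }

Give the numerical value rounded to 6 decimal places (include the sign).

+√(8/21) = +0.617213

√[6·3!3!2!/9! · 6!0!1!4!4!1!] = √(3456/7)
  +(−1)^0/∏(0,3,0,1,3,1)! = 1/36  (running 1/36)
⟨..|..⟩ = √(3456/7)·(1/36) = +0.617213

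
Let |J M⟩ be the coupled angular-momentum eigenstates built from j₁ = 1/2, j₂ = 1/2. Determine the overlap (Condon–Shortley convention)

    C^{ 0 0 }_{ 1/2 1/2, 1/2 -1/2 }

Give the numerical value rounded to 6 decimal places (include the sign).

+0.707107

triangle: 1!*0!*0!/2! = 1/2
(j±m)!: 1!*0!*0!*1!*0!*0! = 1
prefactor² = (2J+1)*Δ*N² = 1/2
  k=0: +1/(0!*1!*0!*0!*0!*0!) = 1
Σ = 1  ⇒  CG² = 1/2*1² = 1/2
CG = +√(1/2) = +0.707107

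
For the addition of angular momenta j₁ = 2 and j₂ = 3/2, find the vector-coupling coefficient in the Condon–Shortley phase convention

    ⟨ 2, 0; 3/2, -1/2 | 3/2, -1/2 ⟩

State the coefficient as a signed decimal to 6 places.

−√(1/5) ≈ -0.447214

triangle: 2!×2!×1!/6! = 4/720
(j±m)!: 2!×2!×1!×2!×1!×2! = 16
prefactor² = (2J+1)×Δ×N² = 16/45
  k=0: +1/(0!×2!×2!×1!×0!×0!) = 1/4
  k=1: −1/(1!×1!×1!×0!×1!×1!) = -1
Σ = -3/4  ⇒  CG² = 16/45×(-3/4)² = 1/5
CG = −√(1/5) = -0.447214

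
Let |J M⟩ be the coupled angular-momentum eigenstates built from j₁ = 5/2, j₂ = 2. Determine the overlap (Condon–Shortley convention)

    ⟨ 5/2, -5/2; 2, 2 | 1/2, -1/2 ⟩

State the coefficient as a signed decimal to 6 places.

+√(1/3) ≈ +0.577350

triangle: 4!×1!×0!/6! = 24/720
(j±m)!: 0!×5!×4!×0!×0!×1! = 2880
prefactor² = (2J+1)×Δ×N² = 192
  k=4: +1/(4!×0!×1!×0!×0!×0!) = 1/24
Σ = 1/24  ⇒  CG² = 192×1/24² = 1/3
CG = +√(1/3) = +0.577350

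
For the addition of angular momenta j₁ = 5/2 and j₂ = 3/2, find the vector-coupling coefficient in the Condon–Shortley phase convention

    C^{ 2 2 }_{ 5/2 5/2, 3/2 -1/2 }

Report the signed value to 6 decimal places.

+0.690066  (= +√(10/21))

j₁+j₂−J=2  J+j₁−j₂=3  J−j₁+j₂=1  j₁+j₂+J+1=7
(j₁±m₁, j₂±m₂, J±M) = (5,0,1,2,4,0)
P² = 480/7
sum k=0..0:
  [0] +1/12 = 1/12
S = 1/12
C² = P²·S² = 10/21 ; C = +0.690066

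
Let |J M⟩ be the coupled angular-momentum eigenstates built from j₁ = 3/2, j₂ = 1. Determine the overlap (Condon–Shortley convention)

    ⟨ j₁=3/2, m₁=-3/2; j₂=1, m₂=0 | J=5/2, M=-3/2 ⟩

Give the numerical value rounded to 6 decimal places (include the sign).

j₁+j₂−J=0  J+j₁−j₂=3  J−j₁+j₂=2  j₁+j₂+J+1=6
(j₁±m₁, j₂±m₂, J±M) = (0,3,1,1,1,4)
P² = 72/5
sum k=0..0:
  [0] +1/6 = 1/6
S = 1/6
C² = P²·S² = 2/5 ; C = +0.632456

+√(2/5) ≈ +0.632456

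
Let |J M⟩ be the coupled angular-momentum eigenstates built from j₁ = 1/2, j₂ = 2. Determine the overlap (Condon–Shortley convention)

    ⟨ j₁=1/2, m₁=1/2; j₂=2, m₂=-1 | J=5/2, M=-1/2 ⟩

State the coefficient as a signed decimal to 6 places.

+√(2/5) = +0.632456

j₁+j₂−J=0  J+j₁−j₂=1  J−j₁+j₂=4  j₁+j₂+J+1=6
(j₁±m₁, j₂±m₂, J±M) = (1,0,1,3,2,3)
P² = 72/5
sum k=0..0:
  [0] +1/6 = 1/6
S = 1/6
C² = P²·S² = 2/5 ; C = +0.632456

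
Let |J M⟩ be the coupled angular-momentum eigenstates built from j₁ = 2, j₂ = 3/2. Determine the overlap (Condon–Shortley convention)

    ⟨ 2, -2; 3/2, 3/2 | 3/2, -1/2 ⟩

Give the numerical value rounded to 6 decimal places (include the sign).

√[4·2!2!1!/6! · 0!4!3!0!1!2!] = √(32/5)
  +(−1)^2/∏(2,0,2,1,0,0)! = 1/4  (running 1/4)
⟨..|..⟩ = √(32/5)·(1/4) = +0.632456

+√(2/5) ≈ +0.632456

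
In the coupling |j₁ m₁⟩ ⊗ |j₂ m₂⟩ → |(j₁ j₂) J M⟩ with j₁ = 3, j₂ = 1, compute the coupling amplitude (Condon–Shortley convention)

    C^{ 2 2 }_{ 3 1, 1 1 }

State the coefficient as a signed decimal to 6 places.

j₁+j₂−J=2  J+j₁−j₂=4  J−j₁+j₂=0  j₁+j₂+J+1=7
(j₁±m₁, j₂±m₂, J±M) = (4,2,2,0,4,0)
P² = 768/7
sum k=2..2:
  [2] +1/48 = 1/48
S = 1/48
C² = P²·S² = 1/21 ; C = +0.218218

+√(1/21) ≈ +0.218218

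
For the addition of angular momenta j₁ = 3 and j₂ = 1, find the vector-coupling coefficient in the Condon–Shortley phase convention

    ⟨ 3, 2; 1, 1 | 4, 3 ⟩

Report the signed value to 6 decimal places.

+√(3/4) ≈ +0.866025

triangle: 0!×6!×2!/9! = 1440/362880
(j±m)!: 5!×1!×2!×0!×7!×1! = 1209600
prefactor² = (2J+1)×Δ×N² = 43200
  k=0: +1/(0!×0!×1!×2!×5!×0!) = 1/240
Σ = 1/240  ⇒  CG² = 43200×1/240² = 3/4
CG = +√(3/4) = +0.866025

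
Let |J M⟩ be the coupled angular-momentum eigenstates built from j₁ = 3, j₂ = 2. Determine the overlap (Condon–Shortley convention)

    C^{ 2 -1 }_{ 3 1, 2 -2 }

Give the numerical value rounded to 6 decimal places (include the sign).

triangle: 3!×3!×1!/8! = 36/40320
(j±m)!: 4!×2!×0!×4!×1!×3! = 6912
prefactor² = (2J+1)×Δ×N² = 216/7
  k=0: +1/(0!×3!×2!×0!×1!×1!) = 1/12
Σ = 1/12  ⇒  CG² = 216/7×1/12² = 3/14
CG = +√(3/14) = +0.462910

+0.462910  (= +√(3/14))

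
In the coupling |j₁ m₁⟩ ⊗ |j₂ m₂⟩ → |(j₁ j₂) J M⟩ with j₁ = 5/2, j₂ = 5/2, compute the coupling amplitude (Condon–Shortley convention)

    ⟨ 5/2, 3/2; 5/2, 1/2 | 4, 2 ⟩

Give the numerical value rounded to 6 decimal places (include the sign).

triangle: 1!·4!·4!/10! = 576/3628800
(j±m)!: 4!·1!·3!·2!·6!·2! = 414720
prefactor² = (2J+1)·Δ·N² = 20736/35
  k=0: +1/(0!·1!·1!·3!·3!·1!) = 1/36
  k=1: −1/(1!·0!·0!·2!·4!·2!) = -1/96
Σ = 5/288  ⇒  CG² = 20736/35·5/288² = 5/28
CG = +√(5/28) = +0.422577

+0.422577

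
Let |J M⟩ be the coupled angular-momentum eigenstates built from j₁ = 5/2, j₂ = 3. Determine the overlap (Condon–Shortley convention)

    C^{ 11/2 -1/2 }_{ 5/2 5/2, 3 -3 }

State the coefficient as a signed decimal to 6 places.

j₁+j₂−J=0  J+j₁−j₂=5  J−j₁+j₂=6  j₁+j₂+J+1=12
(j₁±m₁, j₂±m₂, J±M) = (5,0,0,6,5,6)
P² = 1244160000/77
sum k=0..0:
  [0] +1/86400 = 1/86400
S = 1/86400
C² = P²·S² = 1/462 ; C = +0.046524

+0.046524  (= +√(1/462))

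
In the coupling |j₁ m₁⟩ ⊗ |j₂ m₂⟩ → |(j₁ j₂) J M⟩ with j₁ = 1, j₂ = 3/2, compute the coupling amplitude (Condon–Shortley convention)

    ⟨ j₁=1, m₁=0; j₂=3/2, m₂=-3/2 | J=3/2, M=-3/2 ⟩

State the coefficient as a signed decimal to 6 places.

j₁+j₂−J=1  J+j₁−j₂=1  J−j₁+j₂=2  j₁+j₂+J+1=5
(j₁±m₁, j₂±m₂, J±M) = (1,1,0,3,0,3)
P² = 12/5
sum k=0..0:
  [0] +1/2 = 1/2
S = 1/2
C² = P²·S² = 3/5 ; C = +0.774597

+0.774597  (= +√(3/5))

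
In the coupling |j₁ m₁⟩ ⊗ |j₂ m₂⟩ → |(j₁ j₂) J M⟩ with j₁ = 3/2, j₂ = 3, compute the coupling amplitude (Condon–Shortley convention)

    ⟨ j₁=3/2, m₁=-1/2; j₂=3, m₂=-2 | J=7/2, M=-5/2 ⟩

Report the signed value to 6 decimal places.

√[8·1!2!5!/9! · 1!2!1!5!1!6!] = √(6400/7)
  +(−1)^0/∏(0,1,2,1,0,4)! = 1/48  (running 1/48)
  +(−1)^1/∏(1,0,1,0,1,5)! = -1/120  (running 1/80)
⟨..|..⟩ = √(6400/7)·(1/80) = +0.377964

+0.377964  (= +√(1/7))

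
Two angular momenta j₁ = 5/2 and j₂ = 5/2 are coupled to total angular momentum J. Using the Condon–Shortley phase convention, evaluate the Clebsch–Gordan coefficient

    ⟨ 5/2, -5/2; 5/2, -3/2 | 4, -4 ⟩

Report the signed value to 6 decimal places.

-0.707107  (= −√(1/2))

triangle: 1!×4!×4!/10! = 576/3628800
(j±m)!: 0!×5!×1!×4!×0!×8! = 116121600
prefactor² = (2J+1)×Δ×N² = 165888
  k=1: −1/(1!×0!×4!×0!×0!×4!) = -1/576
Σ = -1/576  ⇒  CG² = 165888×(-1/576)² = 1/2
CG = −√(1/2) = -0.707107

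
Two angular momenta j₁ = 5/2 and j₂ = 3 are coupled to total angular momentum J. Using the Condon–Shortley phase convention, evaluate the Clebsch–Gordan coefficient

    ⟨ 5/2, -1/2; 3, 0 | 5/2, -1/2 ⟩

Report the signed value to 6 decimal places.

triangle: 3!*2!*3!/9! = 72/362880
(j±m)!: 2!*3!*3!*3!*2!*3! = 5184
prefactor² = (2J+1)*Δ*N² = 216/35
  k=1: −1/(1!*2!*2!*2!*0!*1!) = -1/8
  k=2: +1/(2!*1!*1!*1!*1!*2!) = 1/4
  k=3: −1/(3!*0!*0!*0!*2!*3!) = -1/72
Σ = 1/9  ⇒  CG² = 216/35*1/9² = 8/105
CG = +√(8/105) = +0.276026

+0.276026  (= +√(8/105))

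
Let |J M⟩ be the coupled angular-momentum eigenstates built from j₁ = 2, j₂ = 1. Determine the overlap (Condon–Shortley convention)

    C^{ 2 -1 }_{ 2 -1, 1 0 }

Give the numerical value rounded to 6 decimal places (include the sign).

j₁+j₂−J=1  J+j₁−j₂=3  J−j₁+j₂=1  j₁+j₂+J+1=6
(j₁±m₁, j₂±m₂, J±M) = (1,3,1,1,1,3)
P² = 3/2
sum k=0..1:
  [0] +1/6 = 1/6
  [1] −1/2 = -1/2
S = -1/3
C² = P²·S² = 1/6 ; C = -0.408248

−√(1/6) = -0.408248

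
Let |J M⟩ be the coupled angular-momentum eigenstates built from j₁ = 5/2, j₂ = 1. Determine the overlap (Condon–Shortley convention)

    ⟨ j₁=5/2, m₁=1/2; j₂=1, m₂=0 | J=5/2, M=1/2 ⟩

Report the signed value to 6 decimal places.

j₁+j₂−J=1  J+j₁−j₂=4  J−j₁+j₂=1  j₁+j₂+J+1=7
(j₁±m₁, j₂±m₂, J±M) = (3,2,1,1,3,2)
P² = 144/35
sum k=0..1:
  [0] +1/4 = 1/4
  [1] −1/6 = -1/6
S = 1/12
C² = P²·S² = 1/35 ; C = +0.169031

+0.169031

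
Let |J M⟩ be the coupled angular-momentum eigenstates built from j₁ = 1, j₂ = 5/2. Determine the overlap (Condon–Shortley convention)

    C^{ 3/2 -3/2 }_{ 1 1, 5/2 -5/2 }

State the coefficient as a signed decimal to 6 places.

+0.816497  (= +√(2/3))

√[4·2!0!3!/6! · 2!0!0!5!0!3!] = √(96)
  +(−1)^0/∏(0,2,0,0,0,3)! = 1/12  (running 1/12)
⟨..|..⟩ = √(96)·(1/12) = +0.816497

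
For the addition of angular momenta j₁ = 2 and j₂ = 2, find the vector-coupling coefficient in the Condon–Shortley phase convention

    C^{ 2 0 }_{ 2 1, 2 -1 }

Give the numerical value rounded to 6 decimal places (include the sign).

+√(1/14) ≈ +0.267261

j₁+j₂−J=2  J+j₁−j₂=2  J−j₁+j₂=2  j₁+j₂+J+1=7
(j₁±m₁, j₂±m₂, J±M) = (3,1,1,3,2,2)
P² = 8/7
sum k=0..1:
  [0] +1/2 = 1/2
  [1] −1/4 = -1/4
S = 1/4
C² = P²·S² = 1/14 ; C = +0.267261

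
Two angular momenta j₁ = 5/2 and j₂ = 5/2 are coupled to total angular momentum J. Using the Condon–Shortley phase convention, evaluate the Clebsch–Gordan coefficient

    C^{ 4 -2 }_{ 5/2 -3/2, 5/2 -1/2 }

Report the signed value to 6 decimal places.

triangle: 1!·4!·4!/10! = 576/3628800
(j±m)!: 1!·4!·2!·3!·2!·6! = 414720
prefactor² = (2J+1)·Δ·N² = 20736/35
  k=0: +1/(0!·1!·4!·2!·0!·2!) = 1/96
  k=1: −1/(1!·0!·3!·1!·1!·3!) = -1/36
Σ = -5/288  ⇒  CG² = 20736/35·(-5/288)² = 5/28
CG = −√(5/28) = -0.422577

−√(5/28) ≈ -0.422577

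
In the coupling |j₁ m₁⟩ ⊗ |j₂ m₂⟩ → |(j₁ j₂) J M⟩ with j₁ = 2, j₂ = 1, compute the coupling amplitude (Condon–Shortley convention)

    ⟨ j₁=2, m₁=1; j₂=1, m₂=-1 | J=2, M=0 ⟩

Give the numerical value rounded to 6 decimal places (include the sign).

+0.707107

j₁+j₂−J=1  J+j₁−j₂=3  J−j₁+j₂=1  j₁+j₂+J+1=6
(j₁±m₁, j₂±m₂, J±M) = (3,1,0,2,2,2)
P² = 2
sum k=0..0:
  [0] +1/2 = 1/2
S = 1/2
C² = P²·S² = 1/2 ; C = +0.707107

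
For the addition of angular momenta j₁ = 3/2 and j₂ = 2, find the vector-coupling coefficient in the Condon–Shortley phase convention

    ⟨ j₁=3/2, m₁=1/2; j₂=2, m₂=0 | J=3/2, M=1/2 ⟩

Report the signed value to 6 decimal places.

-0.447214

triangle: 2!*1!*2!/6! = 4/720
(j±m)!: 2!*1!*2!*2!*2!*1! = 16
prefactor² = (2J+1)*Δ*N² = 16/45
  k=0: +1/(0!*2!*1!*2!*0!*0!) = 1/4
  k=1: −1/(1!*1!*0!*1!*1!*1!) = -1
Σ = -3/4  ⇒  CG² = 16/45*(-3/4)² = 1/5
CG = −√(1/5) = -0.447214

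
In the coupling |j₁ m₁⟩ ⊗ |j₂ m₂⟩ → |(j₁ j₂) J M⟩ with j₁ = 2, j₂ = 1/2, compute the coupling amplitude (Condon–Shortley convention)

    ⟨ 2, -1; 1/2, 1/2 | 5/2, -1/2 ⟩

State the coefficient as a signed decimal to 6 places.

triangle: 0!*4!*1!/6! = 24/720
(j±m)!: 1!*3!*1!*0!*2!*3! = 72
prefactor² = (2J+1)*Δ*N² = 72/5
  k=0: +1/(0!*0!*3!*1!*1!*0!) = 1/6
Σ = 1/6  ⇒  CG² = 72/5*1/6² = 2/5
CG = +√(2/5) = +0.632456

+0.632456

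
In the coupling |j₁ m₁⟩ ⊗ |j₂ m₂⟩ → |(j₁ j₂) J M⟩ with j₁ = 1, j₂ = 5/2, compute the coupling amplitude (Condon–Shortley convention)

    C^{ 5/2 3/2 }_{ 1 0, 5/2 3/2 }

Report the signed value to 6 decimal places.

-0.507093  (= −√(9/35))

triangle: 1!·1!·4!/7! = 24/5040
(j±m)!: 1!·1!·4!·1!·4!·1! = 576
prefactor² = (2J+1)·Δ·N² = 576/35
  k=0: +1/(0!·1!·1!·4!·0!·0!) = 1/24
  k=1: −1/(1!·0!·0!·3!·1!·1!) = -1/6
Σ = -1/8  ⇒  CG² = 576/35·(-1/8)² = 9/35
CG = −√(9/35) = -0.507093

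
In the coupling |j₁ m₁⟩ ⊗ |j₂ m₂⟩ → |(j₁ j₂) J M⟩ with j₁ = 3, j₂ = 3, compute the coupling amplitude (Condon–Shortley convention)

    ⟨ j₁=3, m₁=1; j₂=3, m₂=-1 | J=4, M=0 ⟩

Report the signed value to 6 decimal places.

j₁+j₂−J=2  J+j₁−j₂=4  J−j₁+j₂=4  j₁+j₂+J+1=11
(j₁±m₁, j₂±m₂, J±M) = (4,2,2,4,4,4)
P² = 663552/1925
sum k=0..2:
  [0] +1/32 = 1/32
  [1] −1/36 = -1/36
  [2] +1/1152 = 1/1152
S = 5/1152
C² = P²·S² = 1/154 ; C = +0.080582

+√(1/154) = +0.080582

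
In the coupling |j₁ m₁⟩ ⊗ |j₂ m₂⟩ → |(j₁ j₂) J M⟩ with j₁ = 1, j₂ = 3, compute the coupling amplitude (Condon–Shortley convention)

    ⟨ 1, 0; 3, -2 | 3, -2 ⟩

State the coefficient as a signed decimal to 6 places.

+0.577350

triangle: 1!·1!·5!/8! = 120/40320
(j±m)!: 1!·1!·1!·5!·1!·5! = 14400
prefactor² = (2J+1)·Δ·N² = 300
  k=0: +1/(0!·1!·1!·1!·0!·4!) = 1/24
  k=1: −1/(1!·0!·0!·0!·1!·5!) = -1/120
Σ = 1/30  ⇒  CG² = 300·1/30² = 1/3
CG = +√(1/3) = +0.577350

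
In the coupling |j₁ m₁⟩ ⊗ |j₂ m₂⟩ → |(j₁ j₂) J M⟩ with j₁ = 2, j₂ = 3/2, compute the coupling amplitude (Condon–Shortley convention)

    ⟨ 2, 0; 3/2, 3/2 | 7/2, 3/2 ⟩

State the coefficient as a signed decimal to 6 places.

+0.534522

√[8·0!4!3!/8! · 2!2!3!0!5!2!] = √(1152/7)
  +(−1)^0/∏(0,0,2,3,2,0)! = 1/24  (running 1/24)
⟨..|..⟩ = √(1152/7)·(1/24) = +0.534522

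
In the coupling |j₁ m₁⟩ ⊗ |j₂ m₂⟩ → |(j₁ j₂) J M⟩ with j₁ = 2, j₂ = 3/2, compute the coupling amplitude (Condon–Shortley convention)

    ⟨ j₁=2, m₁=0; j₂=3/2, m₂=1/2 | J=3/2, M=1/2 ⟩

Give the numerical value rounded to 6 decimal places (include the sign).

-0.447214  (= −√(1/5))

j₁+j₂−J=2  J+j₁−j₂=2  J−j₁+j₂=1  j₁+j₂+J+1=6
(j₁±m₁, j₂±m₂, J±M) = (2,2,2,1,2,1)
P² = 16/45
sum k=1..2:
  [1] −1/1 = -1
  [2] +1/4 = 1/4
S = -3/4
C² = P²·S² = 1/5 ; C = -0.447214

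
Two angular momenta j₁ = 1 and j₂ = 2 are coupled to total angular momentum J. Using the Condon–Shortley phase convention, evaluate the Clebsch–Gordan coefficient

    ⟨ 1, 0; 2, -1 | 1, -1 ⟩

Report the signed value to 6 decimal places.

√[3·2!0!2!/5! · 1!1!1!3!0!2!] = √(6/5)
  +(−1)^1/∏(1,1,0,0,0,2)! = -1/2  (running -1/2)
⟨..|..⟩ = √(6/5)·(-1/2) = -0.547723

−√(3/10) = -0.547723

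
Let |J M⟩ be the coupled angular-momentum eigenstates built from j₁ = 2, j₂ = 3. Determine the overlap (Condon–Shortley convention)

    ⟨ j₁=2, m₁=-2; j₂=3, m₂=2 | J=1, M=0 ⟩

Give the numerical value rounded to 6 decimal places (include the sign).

√[3·4!0!2!/7! · 0!4!5!1!1!1!] = √(576/7)
  +(−1)^4/∏(4,0,0,1,0,1)! = 1/24  (running 1/24)
⟨..|..⟩ = √(576/7)·(1/24) = +0.377964

+0.377964  (= +√(1/7))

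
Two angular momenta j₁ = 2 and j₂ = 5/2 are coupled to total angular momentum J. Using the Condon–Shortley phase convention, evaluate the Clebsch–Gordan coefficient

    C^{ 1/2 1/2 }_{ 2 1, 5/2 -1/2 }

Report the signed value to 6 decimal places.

−√(2/15) = -0.365148

√[2·4!0!1!/6! · 3!1!2!3!1!0!] = √(24/5)
  +(−1)^1/∏(1,3,0,1,0,0)! = -1/6  (running -1/6)
⟨..|..⟩ = √(24/5)·(-1/6) = -0.365148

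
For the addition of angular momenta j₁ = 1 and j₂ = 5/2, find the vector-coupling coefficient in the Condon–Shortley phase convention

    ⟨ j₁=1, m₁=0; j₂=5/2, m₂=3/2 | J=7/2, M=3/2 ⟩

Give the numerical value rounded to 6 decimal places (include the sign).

+√(10/21) ≈ +0.690066

√[8·0!2!5!/8! · 1!1!4!1!5!2!] = √(1920/7)
  +(−1)^0/∏(0,0,1,4,1,1)! = 1/24  (running 1/24)
⟨..|..⟩ = √(1920/7)·(1/24) = +0.690066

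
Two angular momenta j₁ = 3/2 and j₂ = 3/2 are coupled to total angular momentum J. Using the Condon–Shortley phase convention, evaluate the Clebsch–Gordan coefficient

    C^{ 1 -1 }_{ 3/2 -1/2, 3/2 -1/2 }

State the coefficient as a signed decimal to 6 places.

j₁+j₂−J=2  J+j₁−j₂=1  J−j₁+j₂=1  j₁+j₂+J+1=5
(j₁±m₁, j₂±m₂, J±M) = (1,2,1,2,0,2)
P² = 2/5
sum k=1..1:
  [1] −1/1 = -1
S = -1
C² = P²·S² = 2/5 ; C = -0.632456

−√(2/5) ≈ -0.632456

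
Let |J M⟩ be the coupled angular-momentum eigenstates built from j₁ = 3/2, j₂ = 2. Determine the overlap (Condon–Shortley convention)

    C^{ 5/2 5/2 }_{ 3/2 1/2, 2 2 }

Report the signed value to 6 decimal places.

j₁+j₂−J=1  J+j₁−j₂=2  J−j₁+j₂=3  j₁+j₂+J+1=7
(j₁±m₁, j₂±m₂, J±M) = (2,1,4,0,5,0)
P² = 576/7
sum k=1..1:
  [1] −1/12 = -1/12
S = -1/12
C² = P²·S² = 4/7 ; C = -0.755929

−√(4/7) ≈ -0.755929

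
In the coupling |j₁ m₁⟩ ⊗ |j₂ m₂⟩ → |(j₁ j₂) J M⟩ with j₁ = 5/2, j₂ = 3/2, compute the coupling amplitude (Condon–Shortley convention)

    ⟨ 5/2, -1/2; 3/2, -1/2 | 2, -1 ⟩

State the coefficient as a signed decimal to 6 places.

-0.545545

triangle: 2!*3!*1!/7! = 12/5040
(j±m)!: 2!*3!*1!*2!*1!*3! = 144
prefactor² = (2J+1)*Δ*N² = 12/7
  k=0: +1/(0!*2!*3!*1!*0!*0!) = 1/12
  k=1: −1/(1!*1!*2!*0!*1!*1!) = -1/2
Σ = -5/12  ⇒  CG² = 12/7*(-5/12)² = 25/84
CG = −√(25/84) = -0.545545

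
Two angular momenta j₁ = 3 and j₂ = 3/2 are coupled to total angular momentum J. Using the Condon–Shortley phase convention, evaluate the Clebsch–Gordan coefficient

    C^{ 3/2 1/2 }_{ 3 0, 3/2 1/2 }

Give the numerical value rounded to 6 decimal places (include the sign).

triangle: 3!·3!·0!/7! = 36/5040
(j±m)!: 3!·3!·2!·1!·2!·1! = 144
prefactor² = (2J+1)·Δ·N² = 144/35
  k=2: +1/(2!·1!·1!·0!·2!·0!) = 1/4
Σ = 1/4  ⇒  CG² = 144/35·1/4² = 9/35
CG = +√(9/35) = +0.507093

+√(9/35) ≈ +0.507093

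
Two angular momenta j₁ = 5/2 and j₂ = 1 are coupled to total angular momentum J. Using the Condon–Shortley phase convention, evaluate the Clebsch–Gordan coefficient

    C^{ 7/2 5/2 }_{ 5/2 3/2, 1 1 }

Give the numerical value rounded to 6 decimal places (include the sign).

j₁+j₂−J=0  J+j₁−j₂=5  J−j₁+j₂=2  j₁+j₂+J+1=8
(j₁±m₁, j₂±m₂, J±M) = (4,1,2,0,6,1)
P² = 11520/7
sum k=0..0:
  [0] +1/48 = 1/48
S = 1/48
C² = P²·S² = 5/7 ; C = +0.845154

+0.845154  (= +√(5/7))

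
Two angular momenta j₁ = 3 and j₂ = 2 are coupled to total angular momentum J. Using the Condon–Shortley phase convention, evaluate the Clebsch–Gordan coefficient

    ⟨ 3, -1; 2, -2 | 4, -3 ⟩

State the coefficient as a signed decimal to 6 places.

+√(1/2) = +0.707107

j₁+j₂−J=1  J+j₁−j₂=5  J−j₁+j₂=3  j₁+j₂+J+1=10
(j₁±m₁, j₂±m₂, J±M) = (2,4,0,4,1,7)
P² = 10368
sum k=0..0:
  [0] +1/144 = 1/144
S = 1/144
C² = P²·S² = 1/2 ; C = +0.707107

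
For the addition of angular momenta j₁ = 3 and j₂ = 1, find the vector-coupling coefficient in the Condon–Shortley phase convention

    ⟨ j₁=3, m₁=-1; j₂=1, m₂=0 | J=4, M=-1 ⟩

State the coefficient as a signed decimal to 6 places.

+√(15/28) ≈ +0.731925

triangle: 0!·6!·2!/9! = 1440/362880
(j±m)!: 2!·4!·1!·1!·3!·5! = 34560
prefactor² = (2J+1)·Δ·N² = 8640/7
  k=0: +1/(0!·0!·4!·1!·2!·1!) = 1/48
Σ = 1/48  ⇒  CG² = 8640/7·1/48² = 15/28
CG = +√(15/28) = +0.731925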